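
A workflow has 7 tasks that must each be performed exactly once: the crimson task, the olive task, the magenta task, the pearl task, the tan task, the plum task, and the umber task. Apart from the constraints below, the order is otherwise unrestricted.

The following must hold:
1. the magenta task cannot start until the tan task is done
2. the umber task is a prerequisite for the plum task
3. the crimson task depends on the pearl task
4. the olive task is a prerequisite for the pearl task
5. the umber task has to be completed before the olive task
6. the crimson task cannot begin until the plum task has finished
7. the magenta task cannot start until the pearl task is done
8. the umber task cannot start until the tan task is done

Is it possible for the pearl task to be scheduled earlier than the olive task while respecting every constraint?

No

There is a dependency chain the olive task → the pearl task, so the pearl task always comes after the olive task.
So no valid ordering can have the pearl task before the olive task.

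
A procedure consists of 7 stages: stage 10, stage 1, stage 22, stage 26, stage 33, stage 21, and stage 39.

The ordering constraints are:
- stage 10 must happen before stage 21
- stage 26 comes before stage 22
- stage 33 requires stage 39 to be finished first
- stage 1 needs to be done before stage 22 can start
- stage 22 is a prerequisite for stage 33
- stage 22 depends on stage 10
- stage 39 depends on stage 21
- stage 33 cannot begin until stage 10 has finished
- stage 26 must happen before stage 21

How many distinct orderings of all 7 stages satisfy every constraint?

3 stages have no prerequisites (stage 10, stage 1, stage 26), so any of them could come first.
Enumerating by repeatedly choosing an available stage (one whose prerequisites are all placed) gives 24 distinct complete orderings.

24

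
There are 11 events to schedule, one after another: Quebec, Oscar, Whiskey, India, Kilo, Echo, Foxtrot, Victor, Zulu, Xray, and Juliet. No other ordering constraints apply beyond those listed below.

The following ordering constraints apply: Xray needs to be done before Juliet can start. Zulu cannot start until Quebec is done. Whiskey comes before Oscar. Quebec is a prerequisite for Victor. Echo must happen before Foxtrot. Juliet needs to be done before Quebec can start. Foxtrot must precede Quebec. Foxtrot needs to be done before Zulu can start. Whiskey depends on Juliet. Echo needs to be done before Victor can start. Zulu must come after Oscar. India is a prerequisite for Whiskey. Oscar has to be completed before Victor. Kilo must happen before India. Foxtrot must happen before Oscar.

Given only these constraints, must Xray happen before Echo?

No chain of constraints connects Xray to Echo in either direction.
There exist valid orderings with Echo before Xray, so Xray is not required to come first.

No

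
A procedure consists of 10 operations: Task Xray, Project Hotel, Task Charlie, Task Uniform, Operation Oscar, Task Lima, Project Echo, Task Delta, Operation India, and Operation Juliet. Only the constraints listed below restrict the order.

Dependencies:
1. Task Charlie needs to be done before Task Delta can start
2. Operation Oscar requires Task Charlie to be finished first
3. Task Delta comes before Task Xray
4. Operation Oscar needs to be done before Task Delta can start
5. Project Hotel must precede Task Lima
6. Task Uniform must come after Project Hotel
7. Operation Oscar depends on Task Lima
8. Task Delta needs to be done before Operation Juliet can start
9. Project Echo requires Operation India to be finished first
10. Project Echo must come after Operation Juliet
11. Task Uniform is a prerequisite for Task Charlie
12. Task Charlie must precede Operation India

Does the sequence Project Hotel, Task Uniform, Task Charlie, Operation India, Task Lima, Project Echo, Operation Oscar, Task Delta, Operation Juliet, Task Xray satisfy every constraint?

Here Operation Juliet comes after Project Echo.
That contradicts the constraint that Operation Juliet must precede Project Echo.

No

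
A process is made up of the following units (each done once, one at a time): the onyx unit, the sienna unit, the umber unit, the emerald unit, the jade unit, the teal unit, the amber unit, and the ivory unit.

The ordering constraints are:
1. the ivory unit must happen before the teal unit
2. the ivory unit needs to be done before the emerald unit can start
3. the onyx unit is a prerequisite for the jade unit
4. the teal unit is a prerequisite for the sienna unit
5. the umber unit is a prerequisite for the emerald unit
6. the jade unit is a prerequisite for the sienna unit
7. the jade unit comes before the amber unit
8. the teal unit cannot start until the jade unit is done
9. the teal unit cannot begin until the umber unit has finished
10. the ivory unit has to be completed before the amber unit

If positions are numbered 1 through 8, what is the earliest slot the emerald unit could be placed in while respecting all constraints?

Working backwards through the constraints from the emerald unit, its full set of required predecessors is the umber unit, the ivory unit — 2 of them.
With 2 mandatory predecessors, the earliest the emerald unit can sit is position 2+1 = 3, and placing just those 2 first achieves it.

3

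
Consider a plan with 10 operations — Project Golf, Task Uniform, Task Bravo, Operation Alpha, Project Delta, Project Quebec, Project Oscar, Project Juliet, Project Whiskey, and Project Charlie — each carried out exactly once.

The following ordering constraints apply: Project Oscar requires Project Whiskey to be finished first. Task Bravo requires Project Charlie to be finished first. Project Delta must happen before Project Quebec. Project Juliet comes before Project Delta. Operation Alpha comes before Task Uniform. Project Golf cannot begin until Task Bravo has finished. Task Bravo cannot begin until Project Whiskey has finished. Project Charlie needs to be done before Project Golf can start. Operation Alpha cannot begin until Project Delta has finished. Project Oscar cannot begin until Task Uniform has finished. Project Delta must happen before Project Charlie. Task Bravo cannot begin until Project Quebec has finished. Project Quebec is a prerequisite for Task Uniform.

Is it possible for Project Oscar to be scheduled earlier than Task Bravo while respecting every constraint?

Nothing in the constraints forces Task Bravo before Project Oscar — there is no chain from Task Bravo to Project Oscar.
That means at least one valid schedule has Project Oscar before Task Bravo.

Yes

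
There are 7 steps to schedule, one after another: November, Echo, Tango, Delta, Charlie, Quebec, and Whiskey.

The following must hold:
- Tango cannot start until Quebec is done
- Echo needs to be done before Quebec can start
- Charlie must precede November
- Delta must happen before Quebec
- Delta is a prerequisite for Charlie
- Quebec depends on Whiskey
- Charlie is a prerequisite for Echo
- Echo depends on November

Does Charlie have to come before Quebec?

Chaining the stated constraints: Charlie → Echo → Quebec.
Hence Charlie necessarily comes before Quebec.

Yes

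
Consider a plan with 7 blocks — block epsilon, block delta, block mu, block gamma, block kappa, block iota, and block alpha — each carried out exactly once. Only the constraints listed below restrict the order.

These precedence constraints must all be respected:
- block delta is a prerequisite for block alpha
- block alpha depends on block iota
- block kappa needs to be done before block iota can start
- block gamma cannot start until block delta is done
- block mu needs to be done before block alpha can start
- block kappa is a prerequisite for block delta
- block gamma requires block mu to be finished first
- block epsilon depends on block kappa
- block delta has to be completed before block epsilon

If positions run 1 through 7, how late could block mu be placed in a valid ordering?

The blocks that are forced after block mu, directly or by a chain of constraints, are block gamma, block alpha. That's 2 blocks.
So at least 2 blocks follow block mu, putting block mu no later than position 5. That position is achievable by scheduling everything else first.

5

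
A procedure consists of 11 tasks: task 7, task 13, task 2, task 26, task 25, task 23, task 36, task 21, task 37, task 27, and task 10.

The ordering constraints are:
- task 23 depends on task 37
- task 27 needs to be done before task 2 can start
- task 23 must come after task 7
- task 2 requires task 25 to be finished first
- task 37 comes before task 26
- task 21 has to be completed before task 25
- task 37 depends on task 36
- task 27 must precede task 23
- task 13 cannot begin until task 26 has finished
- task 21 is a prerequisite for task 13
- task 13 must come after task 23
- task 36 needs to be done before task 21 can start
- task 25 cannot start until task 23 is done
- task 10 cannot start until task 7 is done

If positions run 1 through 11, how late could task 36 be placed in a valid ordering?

The tasks that are forced after task 36, directly or by a chain of constraints, are task 13, task 2, task 26, task 25, task 23, task 21, task 37. That's 7 tasks.
So at least 7 tasks follow task 36, putting task 36 no later than position 4. That position is achievable by scheduling everything else first.

4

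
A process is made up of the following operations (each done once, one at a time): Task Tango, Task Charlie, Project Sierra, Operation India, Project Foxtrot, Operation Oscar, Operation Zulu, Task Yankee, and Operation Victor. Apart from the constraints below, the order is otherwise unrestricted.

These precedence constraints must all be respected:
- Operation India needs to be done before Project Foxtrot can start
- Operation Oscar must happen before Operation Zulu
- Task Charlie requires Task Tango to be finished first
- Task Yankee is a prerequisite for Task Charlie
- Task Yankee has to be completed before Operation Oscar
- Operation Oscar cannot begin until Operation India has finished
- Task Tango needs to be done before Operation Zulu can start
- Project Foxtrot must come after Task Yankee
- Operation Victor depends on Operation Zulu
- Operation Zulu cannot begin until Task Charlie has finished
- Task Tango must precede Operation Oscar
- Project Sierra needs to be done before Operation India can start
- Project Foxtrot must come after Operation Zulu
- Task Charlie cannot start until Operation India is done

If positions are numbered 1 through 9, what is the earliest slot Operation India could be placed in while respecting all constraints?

2

The only operation forced before Operation India (directly or transitively) is Project Sierra.
With 1 mandatory predecessor, the earliest Operation India can sit is position 1+1 = 2, and placing just that one first achieves it.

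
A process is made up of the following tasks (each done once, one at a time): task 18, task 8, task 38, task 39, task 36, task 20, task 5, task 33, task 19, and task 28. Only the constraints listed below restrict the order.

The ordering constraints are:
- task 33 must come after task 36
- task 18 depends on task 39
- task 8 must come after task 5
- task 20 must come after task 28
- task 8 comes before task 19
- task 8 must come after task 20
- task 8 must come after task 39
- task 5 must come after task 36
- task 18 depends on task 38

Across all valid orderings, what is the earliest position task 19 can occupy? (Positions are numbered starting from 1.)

Every task that must precede task 19 has to come before it. Tracing all chains that end at task 19, those tasks are: task 8, task 39, task 36, task 20, task 5, task 28 — 6 in total.
With 6 mandatory predecessors, the earliest task 19 can sit is position 6+1 = 7, and placing just those 6 first achieves it.

7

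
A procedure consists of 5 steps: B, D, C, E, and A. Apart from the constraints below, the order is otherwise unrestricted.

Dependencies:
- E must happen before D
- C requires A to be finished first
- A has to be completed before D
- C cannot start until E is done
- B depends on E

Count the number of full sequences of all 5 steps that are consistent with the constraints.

14

The steps with no prerequisites are E, A; any of them can be placed first.
Enumerating by repeatedly choosing an available step (one whose prerequisites are all placed) gives 14 distinct complete orderings.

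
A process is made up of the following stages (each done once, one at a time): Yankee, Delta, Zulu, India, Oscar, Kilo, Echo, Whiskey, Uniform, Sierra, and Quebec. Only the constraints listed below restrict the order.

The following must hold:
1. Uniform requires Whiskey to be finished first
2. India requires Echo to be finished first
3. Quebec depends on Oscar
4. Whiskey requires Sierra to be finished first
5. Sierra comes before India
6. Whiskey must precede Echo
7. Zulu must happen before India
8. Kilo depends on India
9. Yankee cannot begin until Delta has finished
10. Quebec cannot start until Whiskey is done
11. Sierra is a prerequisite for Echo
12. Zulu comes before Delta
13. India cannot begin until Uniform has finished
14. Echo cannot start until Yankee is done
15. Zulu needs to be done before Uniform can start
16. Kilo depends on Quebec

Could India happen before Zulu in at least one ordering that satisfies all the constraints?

Following Zulu → India, Zulu must precede India in every valid ordering.
So no valid ordering can have India before Zulu.

No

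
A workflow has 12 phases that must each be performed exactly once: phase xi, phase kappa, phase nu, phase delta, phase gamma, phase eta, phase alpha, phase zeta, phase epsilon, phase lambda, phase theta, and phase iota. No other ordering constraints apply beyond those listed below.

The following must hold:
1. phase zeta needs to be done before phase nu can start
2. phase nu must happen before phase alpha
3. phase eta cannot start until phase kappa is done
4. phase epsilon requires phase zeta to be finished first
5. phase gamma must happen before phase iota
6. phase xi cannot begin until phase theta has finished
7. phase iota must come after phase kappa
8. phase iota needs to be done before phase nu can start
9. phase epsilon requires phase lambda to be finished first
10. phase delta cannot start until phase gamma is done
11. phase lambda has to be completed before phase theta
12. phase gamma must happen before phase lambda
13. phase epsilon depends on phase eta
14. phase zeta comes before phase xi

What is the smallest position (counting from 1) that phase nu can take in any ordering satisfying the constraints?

5

Working backwards through the constraints from phase nu, its full set of required predecessors is phase kappa, phase gamma, phase zeta, phase iota — 4 of them.
So at minimum 4 phases come before phase nu, putting phase nu no earlier than position 5. That position is achievable by scheduling exactly those predecessors first.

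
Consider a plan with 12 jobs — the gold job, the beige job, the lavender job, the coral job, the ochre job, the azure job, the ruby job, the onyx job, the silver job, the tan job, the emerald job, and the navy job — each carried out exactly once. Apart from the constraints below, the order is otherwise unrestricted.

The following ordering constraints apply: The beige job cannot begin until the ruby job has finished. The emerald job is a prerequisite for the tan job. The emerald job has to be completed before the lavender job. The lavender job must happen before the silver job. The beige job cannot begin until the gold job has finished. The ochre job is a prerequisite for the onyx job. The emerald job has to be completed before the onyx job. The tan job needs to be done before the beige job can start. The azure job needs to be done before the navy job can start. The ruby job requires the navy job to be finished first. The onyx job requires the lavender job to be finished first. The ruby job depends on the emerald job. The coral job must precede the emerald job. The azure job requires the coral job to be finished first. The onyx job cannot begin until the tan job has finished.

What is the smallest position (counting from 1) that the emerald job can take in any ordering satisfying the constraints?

The only job forced before the emerald job (directly or transitively) is the coral job.
So at minimum 1 job comes before the emerald job, putting the emerald job no earlier than position 2. That position is achievable by scheduling exactly that predecessor first.

2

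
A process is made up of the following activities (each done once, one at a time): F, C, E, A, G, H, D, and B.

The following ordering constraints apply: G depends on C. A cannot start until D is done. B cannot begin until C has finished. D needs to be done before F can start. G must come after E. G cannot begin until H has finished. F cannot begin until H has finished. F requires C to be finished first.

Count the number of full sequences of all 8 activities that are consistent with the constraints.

4 activities have no prerequisites (C, E, H, D), so any of them could come first.
Systematically extending each partial ordering one activity at a time and counting, there are 1374 complete orderings.

1374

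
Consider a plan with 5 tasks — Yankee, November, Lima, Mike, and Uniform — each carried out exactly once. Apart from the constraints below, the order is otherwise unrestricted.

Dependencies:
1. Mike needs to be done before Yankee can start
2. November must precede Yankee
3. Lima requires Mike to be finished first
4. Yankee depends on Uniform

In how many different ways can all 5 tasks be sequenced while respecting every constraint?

18

3 tasks have no prerequisites (November, Mike, Uniform), so any of them could come first.
Systematically extending each partial ordering one task at a time and counting, there are 18 complete orderings.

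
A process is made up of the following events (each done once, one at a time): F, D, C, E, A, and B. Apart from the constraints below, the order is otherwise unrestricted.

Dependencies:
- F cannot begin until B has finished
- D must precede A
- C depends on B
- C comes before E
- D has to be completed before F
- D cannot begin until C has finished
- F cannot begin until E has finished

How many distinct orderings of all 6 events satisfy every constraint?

B is the only event with nothing required before it, so every ordering starts there.
Enumerating by repeatedly choosing an available event (one whose prerequisites are all placed) gives 5 distinct complete orderings.

5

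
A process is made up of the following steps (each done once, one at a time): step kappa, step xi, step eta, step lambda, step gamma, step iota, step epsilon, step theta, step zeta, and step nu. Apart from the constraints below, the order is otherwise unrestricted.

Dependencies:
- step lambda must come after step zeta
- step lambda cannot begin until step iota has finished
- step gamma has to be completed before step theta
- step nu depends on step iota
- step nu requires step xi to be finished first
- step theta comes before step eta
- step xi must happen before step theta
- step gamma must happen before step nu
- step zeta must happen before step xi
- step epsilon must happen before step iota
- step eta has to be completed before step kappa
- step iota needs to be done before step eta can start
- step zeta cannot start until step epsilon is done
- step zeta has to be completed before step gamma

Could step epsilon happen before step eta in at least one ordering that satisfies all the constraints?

Step epsilon is actually forced before step eta by the constraints, so certainly some valid ordering has step epsilon first.

Yes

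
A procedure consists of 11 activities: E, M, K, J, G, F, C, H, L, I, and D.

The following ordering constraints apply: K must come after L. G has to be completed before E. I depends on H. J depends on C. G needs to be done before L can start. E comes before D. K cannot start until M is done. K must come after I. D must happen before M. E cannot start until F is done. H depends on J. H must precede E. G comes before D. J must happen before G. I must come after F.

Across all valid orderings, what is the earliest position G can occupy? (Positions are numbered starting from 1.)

3

Working backwards through the constraints from G, its full set of required predecessors is J, C — 2 of them.
With 2 mandatory predecessors, the earliest G can sit is position 2+1 = 3, and placing just those 2 first achieves it.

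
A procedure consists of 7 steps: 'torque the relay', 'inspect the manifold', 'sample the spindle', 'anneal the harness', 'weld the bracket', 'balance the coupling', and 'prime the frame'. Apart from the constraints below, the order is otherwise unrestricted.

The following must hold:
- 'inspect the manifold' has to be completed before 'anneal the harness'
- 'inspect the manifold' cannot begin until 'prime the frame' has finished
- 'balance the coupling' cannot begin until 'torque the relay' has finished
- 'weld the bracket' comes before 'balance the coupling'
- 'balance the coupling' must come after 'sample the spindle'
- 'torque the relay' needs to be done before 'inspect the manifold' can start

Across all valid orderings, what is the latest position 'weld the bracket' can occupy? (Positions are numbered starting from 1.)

Following the constraints forward from 'weld the bracket', its only required successor is 'balance the coupling'.
So at least 1 step follows 'weld the bracket', putting 'weld the bracket' no later than position 6. That position is achievable by scheduling everything else first.

6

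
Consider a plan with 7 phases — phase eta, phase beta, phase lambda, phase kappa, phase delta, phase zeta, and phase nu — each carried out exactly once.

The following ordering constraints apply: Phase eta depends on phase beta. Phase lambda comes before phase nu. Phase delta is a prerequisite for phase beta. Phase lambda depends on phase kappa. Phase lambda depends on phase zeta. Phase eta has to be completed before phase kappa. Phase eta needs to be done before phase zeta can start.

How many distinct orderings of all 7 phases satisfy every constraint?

Phase delta is the only phase with nothing required before it, so every ordering starts there.
Systematically extending each partial ordering one phase at a time and counting, there are 2 complete orderings.

2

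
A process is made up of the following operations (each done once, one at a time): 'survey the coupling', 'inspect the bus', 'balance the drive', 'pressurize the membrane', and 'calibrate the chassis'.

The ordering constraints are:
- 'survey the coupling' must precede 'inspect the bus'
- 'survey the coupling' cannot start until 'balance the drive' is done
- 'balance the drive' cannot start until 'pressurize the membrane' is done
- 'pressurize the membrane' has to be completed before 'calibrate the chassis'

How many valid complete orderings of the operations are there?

'pressurize the membrane' is the only operation with nothing required before it, so every ordering starts there.
Systematically extending each partial ordering one operation at a time and counting, there are 4 complete orderings.

4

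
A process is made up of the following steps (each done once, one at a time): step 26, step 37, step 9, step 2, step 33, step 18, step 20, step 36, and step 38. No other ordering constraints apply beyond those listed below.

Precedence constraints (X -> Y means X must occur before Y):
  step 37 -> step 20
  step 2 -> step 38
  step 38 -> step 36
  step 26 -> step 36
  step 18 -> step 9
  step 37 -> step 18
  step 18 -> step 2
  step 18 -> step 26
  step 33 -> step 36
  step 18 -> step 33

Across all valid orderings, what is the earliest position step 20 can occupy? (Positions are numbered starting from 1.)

2

The only step forced before step 20 (directly or transitively) is step 37.
So at minimum 1 step comes before step 20, putting step 20 no earlier than position 2. That position is achievable by scheduling exactly that predecessor first.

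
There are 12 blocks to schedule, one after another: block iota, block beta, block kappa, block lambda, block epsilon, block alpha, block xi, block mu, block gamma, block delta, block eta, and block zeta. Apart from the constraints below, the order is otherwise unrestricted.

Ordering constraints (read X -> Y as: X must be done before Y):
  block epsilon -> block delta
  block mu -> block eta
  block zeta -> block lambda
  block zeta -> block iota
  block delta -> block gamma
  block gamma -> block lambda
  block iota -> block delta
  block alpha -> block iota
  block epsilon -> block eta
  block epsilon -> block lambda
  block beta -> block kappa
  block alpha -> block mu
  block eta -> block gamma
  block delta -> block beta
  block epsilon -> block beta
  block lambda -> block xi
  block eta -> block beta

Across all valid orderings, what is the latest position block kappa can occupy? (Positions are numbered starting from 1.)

12

No constraint forces any block after block kappa, so it can be placed last, in position 12.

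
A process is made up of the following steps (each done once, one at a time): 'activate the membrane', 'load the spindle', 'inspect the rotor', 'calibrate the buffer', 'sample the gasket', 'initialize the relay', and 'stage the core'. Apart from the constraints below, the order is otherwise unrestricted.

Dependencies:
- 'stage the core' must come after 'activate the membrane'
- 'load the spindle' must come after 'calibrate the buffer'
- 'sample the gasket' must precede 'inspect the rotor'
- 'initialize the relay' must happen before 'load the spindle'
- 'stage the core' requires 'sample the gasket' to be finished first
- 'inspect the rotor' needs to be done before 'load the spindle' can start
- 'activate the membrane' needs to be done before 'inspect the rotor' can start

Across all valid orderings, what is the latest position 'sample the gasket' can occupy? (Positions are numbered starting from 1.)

Following every chain forward from 'sample the gasket', the steps that must come later are 'load the spindle', 'inspect the rotor', 'stage the core' — 3 of them.
So at least 3 steps follow 'sample the gasket', putting 'sample the gasket' no later than position 4. That position is achievable by scheduling everything else first.

4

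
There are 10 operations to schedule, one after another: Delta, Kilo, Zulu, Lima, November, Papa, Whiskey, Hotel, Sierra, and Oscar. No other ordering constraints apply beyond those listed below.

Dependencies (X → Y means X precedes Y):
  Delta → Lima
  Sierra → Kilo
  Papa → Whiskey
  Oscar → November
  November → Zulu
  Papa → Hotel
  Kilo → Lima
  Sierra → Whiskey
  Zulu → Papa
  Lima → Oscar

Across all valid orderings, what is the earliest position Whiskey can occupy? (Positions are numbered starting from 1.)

9

Every operation that must precede Whiskey has to come before it. Tracing all chains that end at Whiskey, those operations are: Delta, Kilo, Zulu, Lima, November, Papa, Sierra, Oscar — 8 in total.
So at minimum 8 operations come before Whiskey, putting Whiskey no earlier than position 9. That position is achievable by scheduling exactly those predecessors first.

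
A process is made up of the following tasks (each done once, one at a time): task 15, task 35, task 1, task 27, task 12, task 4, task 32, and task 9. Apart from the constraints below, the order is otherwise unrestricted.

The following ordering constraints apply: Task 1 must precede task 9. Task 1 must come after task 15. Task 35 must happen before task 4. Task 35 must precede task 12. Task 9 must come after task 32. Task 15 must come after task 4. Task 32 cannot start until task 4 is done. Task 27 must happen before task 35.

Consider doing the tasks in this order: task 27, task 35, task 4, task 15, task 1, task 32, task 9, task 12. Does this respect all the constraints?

Yes

Every stated constraint is respected: task 35 sits at position 2, ahead of task 12 at position 8, and each of the other listed pairs likewise has the predecessor earlier in the sequence.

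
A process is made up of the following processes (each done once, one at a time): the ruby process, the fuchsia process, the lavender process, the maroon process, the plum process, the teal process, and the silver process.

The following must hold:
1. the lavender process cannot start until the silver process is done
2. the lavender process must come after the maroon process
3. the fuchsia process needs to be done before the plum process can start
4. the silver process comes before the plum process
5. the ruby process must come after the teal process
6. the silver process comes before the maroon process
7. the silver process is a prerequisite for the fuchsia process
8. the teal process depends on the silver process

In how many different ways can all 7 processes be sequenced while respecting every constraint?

90

The silver process is the only process with nothing required before it, so every ordering starts there.
Counting all ways to extend the partial order to a total order gives 90.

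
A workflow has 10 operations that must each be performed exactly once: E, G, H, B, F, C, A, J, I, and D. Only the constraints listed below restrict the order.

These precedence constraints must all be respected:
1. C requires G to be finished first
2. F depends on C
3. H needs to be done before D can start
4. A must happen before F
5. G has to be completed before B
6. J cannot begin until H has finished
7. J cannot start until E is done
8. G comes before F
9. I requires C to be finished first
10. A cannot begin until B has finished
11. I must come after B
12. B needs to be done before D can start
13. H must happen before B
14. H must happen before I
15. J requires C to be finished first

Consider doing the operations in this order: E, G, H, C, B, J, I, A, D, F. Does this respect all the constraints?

Yes

Going through the constraints one by one, each required predecessor appears earlier in the sequence than its dependent — e.g. G (position 2) is before F (position 10), as required.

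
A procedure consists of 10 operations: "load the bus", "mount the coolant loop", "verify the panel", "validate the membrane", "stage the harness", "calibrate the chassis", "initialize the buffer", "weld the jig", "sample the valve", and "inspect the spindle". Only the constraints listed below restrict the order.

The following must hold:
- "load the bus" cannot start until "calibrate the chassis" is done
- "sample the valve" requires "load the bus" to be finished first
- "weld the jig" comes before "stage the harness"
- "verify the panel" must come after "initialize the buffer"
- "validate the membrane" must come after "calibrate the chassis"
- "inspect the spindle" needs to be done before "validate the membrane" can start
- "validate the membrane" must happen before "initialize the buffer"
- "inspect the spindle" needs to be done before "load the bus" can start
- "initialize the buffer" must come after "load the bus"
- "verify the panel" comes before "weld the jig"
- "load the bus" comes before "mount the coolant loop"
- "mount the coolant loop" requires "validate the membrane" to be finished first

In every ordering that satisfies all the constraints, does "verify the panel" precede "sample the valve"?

No

No chain of constraints connects "verify the panel" to "sample the valve" in either direction.
A valid ordering placing "sample the valve" before "verify the panel" exists, so the answer is no.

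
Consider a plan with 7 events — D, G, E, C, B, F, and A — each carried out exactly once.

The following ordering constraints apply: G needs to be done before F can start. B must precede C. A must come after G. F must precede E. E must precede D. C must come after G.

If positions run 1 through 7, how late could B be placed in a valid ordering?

6

The only event forced after B (directly or by a chain) is C.
So at least 1 event follows B, putting B no later than position 6. That position is achievable by scheduling everything else first.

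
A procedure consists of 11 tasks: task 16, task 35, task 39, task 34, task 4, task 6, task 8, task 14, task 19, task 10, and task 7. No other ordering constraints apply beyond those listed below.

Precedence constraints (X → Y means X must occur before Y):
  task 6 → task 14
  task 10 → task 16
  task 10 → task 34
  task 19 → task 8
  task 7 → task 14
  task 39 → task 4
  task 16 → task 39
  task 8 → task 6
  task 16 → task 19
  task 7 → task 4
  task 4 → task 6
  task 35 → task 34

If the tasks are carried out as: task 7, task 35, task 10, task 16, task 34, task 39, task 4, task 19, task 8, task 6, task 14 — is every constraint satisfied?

Going through the constraints one by one, each required predecessor appears earlier in the sequence than its dependent — e.g. task 7 (position 1) is before task 14 (position 11), as required.

Yes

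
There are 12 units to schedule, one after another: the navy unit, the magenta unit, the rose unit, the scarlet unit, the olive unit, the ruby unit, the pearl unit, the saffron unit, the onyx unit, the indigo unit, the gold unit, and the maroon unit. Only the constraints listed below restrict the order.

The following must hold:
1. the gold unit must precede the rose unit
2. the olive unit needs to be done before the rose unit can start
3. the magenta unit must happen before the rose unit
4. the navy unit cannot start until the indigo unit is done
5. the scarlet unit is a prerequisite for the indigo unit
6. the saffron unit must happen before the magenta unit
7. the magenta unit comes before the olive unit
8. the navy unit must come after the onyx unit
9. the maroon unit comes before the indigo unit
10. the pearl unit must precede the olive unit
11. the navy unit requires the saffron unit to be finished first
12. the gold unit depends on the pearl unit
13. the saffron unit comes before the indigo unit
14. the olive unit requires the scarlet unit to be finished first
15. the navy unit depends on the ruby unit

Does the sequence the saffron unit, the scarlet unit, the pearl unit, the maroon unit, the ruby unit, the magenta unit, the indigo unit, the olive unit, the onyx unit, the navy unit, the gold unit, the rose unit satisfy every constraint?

Yes

Every stated constraint is respected: the saffron unit sits at position 1, ahead of the navy unit at position 10, and each of the other listed pairs likewise has the predecessor earlier in the sequence.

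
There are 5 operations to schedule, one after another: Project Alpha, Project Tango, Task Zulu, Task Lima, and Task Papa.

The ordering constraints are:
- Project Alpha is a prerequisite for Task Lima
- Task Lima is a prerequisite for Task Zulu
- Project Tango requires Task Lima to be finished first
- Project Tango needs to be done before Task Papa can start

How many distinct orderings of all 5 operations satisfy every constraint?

3

Only Project Alpha has no prerequisites, so it must go first.
Counting all ways to extend the partial order to a total order gives 3.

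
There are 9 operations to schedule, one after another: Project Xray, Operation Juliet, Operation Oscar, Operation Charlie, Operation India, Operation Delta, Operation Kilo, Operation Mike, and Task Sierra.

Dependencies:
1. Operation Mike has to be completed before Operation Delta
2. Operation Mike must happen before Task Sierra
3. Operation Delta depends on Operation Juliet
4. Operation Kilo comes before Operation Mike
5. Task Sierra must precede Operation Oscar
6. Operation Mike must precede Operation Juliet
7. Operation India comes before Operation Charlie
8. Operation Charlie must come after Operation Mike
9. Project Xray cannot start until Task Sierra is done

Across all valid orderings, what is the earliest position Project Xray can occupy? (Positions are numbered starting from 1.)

Working backwards through the constraints from Project Xray, its full set of required predecessors is Operation Kilo, Operation Mike, Task Sierra — 3 of them.
With 3 mandatory predecessors, the earliest Project Xray can sit is position 3+1 = 4, and placing just those 3 first achieves it.

4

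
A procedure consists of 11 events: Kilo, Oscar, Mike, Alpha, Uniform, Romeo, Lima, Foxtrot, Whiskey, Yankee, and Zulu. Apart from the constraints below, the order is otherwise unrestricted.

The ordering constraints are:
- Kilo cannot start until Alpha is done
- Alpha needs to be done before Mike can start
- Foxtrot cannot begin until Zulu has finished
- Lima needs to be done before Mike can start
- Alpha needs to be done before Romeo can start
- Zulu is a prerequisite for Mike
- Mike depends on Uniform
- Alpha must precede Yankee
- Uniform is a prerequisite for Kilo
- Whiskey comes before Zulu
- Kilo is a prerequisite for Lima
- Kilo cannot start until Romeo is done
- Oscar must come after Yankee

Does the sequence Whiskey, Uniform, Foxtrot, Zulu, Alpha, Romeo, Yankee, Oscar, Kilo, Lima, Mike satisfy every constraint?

No

In the proposed order, Foxtrot appears before Zulu.
That contradicts the constraint that Zulu must precede Foxtrot.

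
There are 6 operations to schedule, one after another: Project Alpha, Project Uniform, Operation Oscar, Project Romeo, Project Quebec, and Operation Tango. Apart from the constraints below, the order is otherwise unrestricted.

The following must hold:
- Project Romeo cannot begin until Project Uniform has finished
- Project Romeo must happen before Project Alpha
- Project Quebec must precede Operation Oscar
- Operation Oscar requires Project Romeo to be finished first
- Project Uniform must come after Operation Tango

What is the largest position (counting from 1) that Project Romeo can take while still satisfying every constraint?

4

Every operation that must follow Project Romeo has to come after it. Tracing all chains starting from Project Romeo, those operations are: Project Alpha, Operation Oscar — 2 in total.
With 2 mandatory successors out of 6 operations total, the latest slot for Project Romeo is 6−2 = 4, and it's reachable by doing all non-successors before Project Romeo.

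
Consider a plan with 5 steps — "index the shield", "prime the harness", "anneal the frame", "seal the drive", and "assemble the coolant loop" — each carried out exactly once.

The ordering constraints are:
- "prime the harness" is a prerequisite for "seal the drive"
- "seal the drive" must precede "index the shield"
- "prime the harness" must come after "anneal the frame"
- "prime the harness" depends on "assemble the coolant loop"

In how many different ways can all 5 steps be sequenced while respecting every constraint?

2

The steps with no prerequisites are "anneal the frame", "assemble the coolant loop"; any of them can be placed first.
Counting all ways to extend the partial order to a total order gives 2.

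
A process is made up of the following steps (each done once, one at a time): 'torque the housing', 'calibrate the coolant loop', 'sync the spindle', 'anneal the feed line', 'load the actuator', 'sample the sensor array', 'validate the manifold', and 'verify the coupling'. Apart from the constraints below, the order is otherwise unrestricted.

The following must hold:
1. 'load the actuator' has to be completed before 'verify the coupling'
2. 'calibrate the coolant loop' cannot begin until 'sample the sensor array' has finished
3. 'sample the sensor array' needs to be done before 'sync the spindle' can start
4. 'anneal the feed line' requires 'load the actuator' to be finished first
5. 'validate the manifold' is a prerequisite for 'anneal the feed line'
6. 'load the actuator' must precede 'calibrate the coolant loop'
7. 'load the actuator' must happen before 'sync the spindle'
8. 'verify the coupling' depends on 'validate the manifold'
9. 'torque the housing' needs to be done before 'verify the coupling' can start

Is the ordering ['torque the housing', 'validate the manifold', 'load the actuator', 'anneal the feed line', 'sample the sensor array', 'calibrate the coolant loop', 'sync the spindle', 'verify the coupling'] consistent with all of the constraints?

Going through the constraints one by one, each required predecessor appears earlier in the sequence than its dependent — e.g. 'torque the housing' (position 1) is before 'verify the coupling' (position 8), as required.

Yes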